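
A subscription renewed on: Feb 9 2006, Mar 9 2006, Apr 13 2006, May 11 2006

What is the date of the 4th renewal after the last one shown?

Sep 14 2006

These are Thursdays at 28- or 35-day spacing (28, 35, 28).
The pattern: 2nd Thursday of the month.
June 2006 — 2nd Thursday is Jun 8 2006.
July 2006 — 2nd Thursday is Jul 13 2006.
August 2006 — 2nd Thursday is Aug 10 2006.
2nd Thursday of September 2006: Sep 14 2006.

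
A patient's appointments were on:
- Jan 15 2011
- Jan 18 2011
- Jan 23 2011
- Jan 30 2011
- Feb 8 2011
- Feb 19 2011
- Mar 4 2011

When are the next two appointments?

Mar 19 2011, Apr 5 2011

The spacing grows by 2 each time: 3, 5, 7, 9, 11, 13 days.
Next gap: 15 days. Mar 4 2011 + 15 days = Mar 19 2011.
Next gap: 17 days. Mar 19 2011 + 17 days = Apr 5 2011.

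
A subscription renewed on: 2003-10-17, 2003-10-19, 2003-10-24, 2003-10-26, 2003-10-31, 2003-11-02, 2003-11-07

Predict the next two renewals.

Every event lands on a Friday or Sunday (gaps cycle 2, 5, 2, 5, 2, 5).
So the schedule is: every Friday and Sunday.
Next Sunday: 2003-11-09.
The following Friday is 2003-11-14.

2003-11-09, 2003-11-14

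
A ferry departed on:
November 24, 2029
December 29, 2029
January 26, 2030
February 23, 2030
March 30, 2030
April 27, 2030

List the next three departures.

Every date is a Saturday; gaps 35, 28, 28, 35, 28 days.
Each is the last Saturday of its month (at least one falls on the 29th or later, ruling out '4th Saturday').
May 2030 ends with Saturday May 25, 2030.
Last Saturday of June 2030: June 29, 2030.
Last Saturday of July 2030: July 27, 2030.

May 25, 2030; June 29, 2030; July 27, 2030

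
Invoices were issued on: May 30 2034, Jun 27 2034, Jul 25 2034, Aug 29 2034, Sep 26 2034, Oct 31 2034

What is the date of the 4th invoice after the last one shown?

These are Tuesdays with 28, 28, 35, 28, 35-day gaps.
Each is the final Tuesday of its month — May 30 2034 is past the 28th, so '4th Tuesday' doesn't fit.
Last Tuesday of November 2034: Nov 28 2034.
December 2034 ends with Tuesday Dec 26 2034.
Last Tuesday of January 2035: Jan 30 2035.
February 2035 ends with Tuesday Feb 27 2035.

Feb 27 2035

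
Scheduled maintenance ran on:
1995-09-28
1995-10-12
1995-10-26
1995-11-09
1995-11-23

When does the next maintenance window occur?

Every event comes 14 days after the last (14, 14, 14, 14).
1995-11-23 + 14 days = 1995-12-07.

1995-12-07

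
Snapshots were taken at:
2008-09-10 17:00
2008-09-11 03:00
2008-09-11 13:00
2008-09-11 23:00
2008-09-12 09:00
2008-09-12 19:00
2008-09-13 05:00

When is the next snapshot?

2008-09-13 15:00

The interval is a steady 10 hours (10, 10, 10, 10, 10, 10).
2008-09-13 05:00 + 10 h = 2008-09-13 15:00.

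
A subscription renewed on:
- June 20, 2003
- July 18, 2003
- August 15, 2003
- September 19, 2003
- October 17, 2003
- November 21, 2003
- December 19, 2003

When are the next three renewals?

These are Fridays at 28- or 35-day spacing (28, 28, 35, 28, 35, 28).
The pattern: 3rd Friday of the month.
3rd Friday of January 2004: January 16, 2004.
3rd Friday of February 2004: February 20, 2004.
March 2004 — 3rd Friday is March 19, 2004.

January 16, 2004; February 20, 2004; March 19, 2004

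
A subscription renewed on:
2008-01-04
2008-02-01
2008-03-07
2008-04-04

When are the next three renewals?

These are Fridays at 28- or 35-day spacing (28, 35, 28).
The pattern: 1st Friday of the month.
1st Friday of May 2008: 2008-05-02.
June 2008 — 1st Friday is 2008-06-06.
July 2008 — 1st Friday is 2008-07-04.

2008-05-02, 2008-06-06, 2008-07-04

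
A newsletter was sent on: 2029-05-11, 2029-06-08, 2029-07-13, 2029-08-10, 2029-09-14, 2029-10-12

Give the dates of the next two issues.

All dates are Fridays, 28, 35, 28, 35, 28 days apart.
Specifically, the 2nd Friday of each month.
November 2029 — 2nd Friday is 2029-11-09.
December 2029 — 2nd Friday is 2029-12-14.

2029-11-09, 2029-12-14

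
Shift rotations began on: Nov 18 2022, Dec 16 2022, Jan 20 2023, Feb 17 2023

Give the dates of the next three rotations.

Mar 17 2023, Apr 21 2023, May 19 2023

All dates are Fridays, 28, 35, 28 days apart.
Specifically, the 3rd Friday of each month.
3rd Friday of March 2023: Mar 17 2023.
3rd Friday of April 2023: Apr 21 2023.
May 2023 — 3rd Friday is May 19 2023.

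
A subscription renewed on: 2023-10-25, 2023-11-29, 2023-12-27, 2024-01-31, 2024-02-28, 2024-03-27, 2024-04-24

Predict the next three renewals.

Every date is a Wednesday; gaps 35, 28, 35, 28, 28, 28 days.
Each is the last Wednesday of its month (at least one falls on the 29th or later, ruling out '4th Wednesday').
May 2024 ends with Wednesday 2024-05-29.
Last Wednesday of June 2024: 2024-06-26.
July 2024 ends with Wednesday 2024-07-31.

2024-05-29, 2024-06-26, 2024-07-31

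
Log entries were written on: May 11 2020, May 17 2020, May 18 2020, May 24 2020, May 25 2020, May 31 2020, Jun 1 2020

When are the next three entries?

Jun 7 2020, Jun 8 2020, Jun 14 2020

Every event lands on a Monday or Sunday (gaps cycle 6, 1, 6, 1, 6, 1).
So the schedule is: every Monday and Sunday.
Next Sunday: Jun 7 2020.
Next Monday: Jun 8 2020.
Next Sunday: Jun 14 2020.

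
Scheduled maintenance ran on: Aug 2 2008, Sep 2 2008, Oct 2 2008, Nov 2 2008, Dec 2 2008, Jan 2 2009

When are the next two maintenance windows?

Feb 2 2009, Mar 2 2009

Gaps: 31, 30, 31, 30, 31 days — not constant. Every event is on the 2nd of the month.
Pattern: the 2nd of each month.
Next: February 2009 → Feb 2 2009.
March 2009: Mar 2 2009.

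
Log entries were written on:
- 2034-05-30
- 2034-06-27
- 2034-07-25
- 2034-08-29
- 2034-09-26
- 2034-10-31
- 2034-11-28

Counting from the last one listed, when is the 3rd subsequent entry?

All Tuesdays; the gaps (28, 28, 35, 28, 35, 28) vary with month length.
This is the last Tuesday of each month.
Last Tuesday of December 2034: 2034-12-26.
Last Tuesday of January 2035: 2035-01-30.
February 2035 ends with Tuesday 2035-02-27.

2035-02-27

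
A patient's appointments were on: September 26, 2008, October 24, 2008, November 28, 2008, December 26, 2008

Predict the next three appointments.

All dates are Fridays, 28, 35, 28 days apart.
Specifically, the 4th Friday of each month.
4th Friday of January 2009: January 23, 2009.
4th Friday of February 2009: February 27, 2009.
March 2009 — 4th Friday is March 27, 2009.

January 23, 2009; February 27, 2009; March 27, 2009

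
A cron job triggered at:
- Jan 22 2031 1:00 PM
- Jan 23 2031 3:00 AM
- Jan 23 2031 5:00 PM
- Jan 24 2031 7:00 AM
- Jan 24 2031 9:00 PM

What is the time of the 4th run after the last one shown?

Jan 27 2031 5:00 AM

Spacing: 14, 14, 14, 14 h — constant 14 h.
Jan 24 2031 9:00 PM + 14 h = Jan 25 2031 11:00 AM.
Jan 25 2031 11:00 AM + 14 h = Jan 26 2031 1:00 AM.
Jan 26 2031 1:00 AM + 14 h = Jan 26 2031 3:00 PM.
Jan 26 2031 3:00 PM + 14 h = Jan 27 2031 5:00 AM.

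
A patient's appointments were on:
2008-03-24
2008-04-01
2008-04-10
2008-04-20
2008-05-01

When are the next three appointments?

Gaps: 8, 9, 10, 11 days — each gap is 1 larger than the previous one.
Next gap: 12 days. 2008-05-01 + 12 days = 2008-05-13.
Next gap: 13 days. 2008-05-13 + 13 days = 2008-05-26.
Next gap: 14 days. 2008-05-26 + 14 days = 2008-06-09.

2008-05-13, 2008-05-26, 2008-06-09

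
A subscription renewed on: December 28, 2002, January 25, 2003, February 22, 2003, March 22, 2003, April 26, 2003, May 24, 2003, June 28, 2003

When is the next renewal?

These are Saturdays at 28- or 35-day spacing (28, 28, 28, 35, 28, 35).
The pattern: 4th Saturday of the month.
4th Saturday of July 2003: July 26, 2003.

July 26, 2003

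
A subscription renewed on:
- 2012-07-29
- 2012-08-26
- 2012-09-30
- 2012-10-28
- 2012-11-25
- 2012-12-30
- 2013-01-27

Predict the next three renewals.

All Sundays; the gaps (28, 35, 28, 28, 35, 28) vary with month length.
This is the last Sunday of each month.
February 2013 ends with Sunday 2013-02-24.
March 2013 ends with Sunday 2013-03-31.
April 2013 ends with Sunday 2013-04-28.

2013-02-24, 2013-03-31, 2013-04-28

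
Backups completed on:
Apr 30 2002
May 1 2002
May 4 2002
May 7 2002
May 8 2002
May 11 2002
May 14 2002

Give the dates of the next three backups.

The gap pattern 1, 3, 3, 1, 3, 3 repeats every 3 events.
These are the Tuesdays, Wednesdays and Saturdays of each week.
Next Wednesday: May 15 2002.
The following Saturday is May 18 2002.
The following Tuesday is May 21 2002.

May 15 2002, May 18 2002, May 21 2002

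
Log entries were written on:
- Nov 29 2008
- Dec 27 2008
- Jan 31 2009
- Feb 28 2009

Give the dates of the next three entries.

Every date is a Saturday; gaps 28, 35, 28 days.
Each is the last Saturday of its month (at least one falls on the 29th or later, ruling out '4th Saturday').
March 2009 ends with Saturday Mar 28 2009.
Last Saturday of April 2009: Apr 25 2009.
Last Saturday of May 2009: May 30 2009.

Mar 28 2009, Apr 25 2009, May 30 2009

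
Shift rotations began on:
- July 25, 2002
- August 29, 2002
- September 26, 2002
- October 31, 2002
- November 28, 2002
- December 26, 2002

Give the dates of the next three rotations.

January 30, 2003; February 27, 2003; March 27, 2003

These are Thursdays with 35, 28, 35, 28, 28-day gaps.
Each is the final Thursday of its month — August 29, 2002 is past the 28th, so '4th Thursday' doesn't fit.
Last Thursday of January 2003: January 30, 2003.
Last Thursday of February 2003: February 27, 2003.
Last Thursday of March 2003: March 27, 2003.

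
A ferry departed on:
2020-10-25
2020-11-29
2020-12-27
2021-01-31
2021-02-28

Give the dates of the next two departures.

Every date is a Sunday; gaps 35, 28, 35, 28 days.
Each is the last Sunday of its month (at least one falls on the 29th or later, ruling out '4th Sunday').
March 2021 ends with Sunday 2021-03-28.
Last Sunday of April 2021: 2021-04-25.

2021-03-28, 2021-04-25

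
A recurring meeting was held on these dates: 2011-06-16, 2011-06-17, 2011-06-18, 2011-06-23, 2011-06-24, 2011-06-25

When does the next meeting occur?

2011-06-30

Every event lands on a Thursday or Friday or Saturday (gaps cycle 1, 1, 5, 1, 1).
So the schedule is: every Thursday, Friday and Saturday.
Next Thursday: 2011-06-30.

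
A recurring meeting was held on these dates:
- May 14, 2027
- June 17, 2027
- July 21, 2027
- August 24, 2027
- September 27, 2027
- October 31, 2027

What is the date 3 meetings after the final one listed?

Every event comes 34 days after the last (34, 34, 34, 34, 34).
October 31, 2027 + 34 days = December 4, 2027.
December 4, 2027 + 34 days = January 7, 2028.
January 7, 2028 + 34 days = February 10, 2028.

February 10, 2028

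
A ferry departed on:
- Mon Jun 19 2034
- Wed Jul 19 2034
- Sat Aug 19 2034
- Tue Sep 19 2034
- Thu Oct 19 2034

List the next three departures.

Sun Nov 19 2034, Tue Dec 19 2034, Fri Jan 19 2035

The day-of-month is always 19 (30, 31, 31, 30 days between events).
So this recurs on the 19th of each month.
Next: November 2034 → Sun Nov 19 2034.
December 2034: Tue Dec 19 2034.
January 2035: Fri Jan 19 2035.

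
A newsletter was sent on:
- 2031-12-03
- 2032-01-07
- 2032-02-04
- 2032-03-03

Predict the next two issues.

These are Wednesdays at 28- or 35-day spacing (35, 28, 28).
The pattern: 1st Wednesday of the month.
April 2032 — 1st Wednesday is 2032-04-07.
1st Wednesday of May 2032: 2032-05-05.

2032-04-07, 2032-05-05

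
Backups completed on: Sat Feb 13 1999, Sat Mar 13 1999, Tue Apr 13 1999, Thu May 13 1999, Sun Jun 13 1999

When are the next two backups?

Tue Jul 13 1999, Fri Aug 13 1999

Gaps: 28, 31, 30, 31 days — not constant. Every event is on the 13th of the month.
Pattern: the 13th of each month.
Next: July 1999 → Tue Jul 13 1999.
Next: August 1999 → Fri Aug 13 1999.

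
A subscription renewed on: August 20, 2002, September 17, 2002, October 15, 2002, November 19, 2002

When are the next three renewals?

December 17, 2002; January 21, 2003; February 18, 2003

All dates are Tuesdays, 28, 28, 35 days apart.
Specifically, the 3rd Tuesday of each month.
December 2002 — 3rd Tuesday is December 17, 2002.
January 2003 — 3rd Tuesday is January 21, 2003.
February 2003 — 3rd Tuesday is February 18, 2003.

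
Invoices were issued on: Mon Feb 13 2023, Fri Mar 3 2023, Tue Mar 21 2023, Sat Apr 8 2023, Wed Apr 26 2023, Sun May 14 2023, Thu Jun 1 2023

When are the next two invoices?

Every event comes 18 days after the last (18, 18, 18, 18, 18, 18).
Thu Jun 1 2023 + 18 days = Mon Jun 19 2023.
Mon Jun 19 2023 + 18 days = Fri Jul 7 2023.

Mon Jun 19 2023, Fri Jul 7 2023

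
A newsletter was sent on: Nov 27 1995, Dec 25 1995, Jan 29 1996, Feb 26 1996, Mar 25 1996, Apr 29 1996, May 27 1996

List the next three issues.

Every date is a Monday; gaps 28, 35, 28, 28, 35, 28 days.
Each is the last Monday of its month (at least one falls on the 29th or later, ruling out '4th Monday').
Last Monday of June 1996: Jun 24 1996.
July 1996 ends with Monday Jul 29 1996.
Last Monday of August 1996: Aug 26 1996.

Jun 24 1996, Jul 29 1996, Aug 26 1996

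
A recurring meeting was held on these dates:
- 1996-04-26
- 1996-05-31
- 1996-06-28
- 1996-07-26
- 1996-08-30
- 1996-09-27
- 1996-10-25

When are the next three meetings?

Every date is a Friday; gaps 35, 28, 28, 35, 28, 28 days.
Each is the last Friday of its month (at least one falls on the 29th or later, ruling out '4th Friday').
November 1996 ends with Friday 1996-11-29.
Last Friday of December 1996: 1996-12-27.
January 1997 ends with Friday 1997-01-31.

1996-11-29, 1996-12-27, 1997-01-31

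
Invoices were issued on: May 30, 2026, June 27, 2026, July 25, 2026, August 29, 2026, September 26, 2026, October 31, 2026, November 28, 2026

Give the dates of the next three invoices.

These are Saturdays with 28, 28, 35, 28, 35, 28-day gaps.
Each is the final Saturday of its month — May 30, 2026 is past the 28th, so '4th Saturday' doesn't fit.
Last Saturday of December 2026: December 26, 2026.
Last Saturday of January 2027: January 30, 2027.
February 2027 ends with Saturday February 27, 2027.

December 26, 2026; January 30, 2027; February 27, 2027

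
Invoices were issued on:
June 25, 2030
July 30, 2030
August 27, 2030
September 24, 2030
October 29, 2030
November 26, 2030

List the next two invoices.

December 31, 2030; January 28, 2031

These are Tuesdays with 35, 28, 28, 35, 28-day gaps.
Each is the final Tuesday of its month — July 30, 2030 is past the 28th, so '4th Tuesday' doesn't fit.
Last Tuesday of December 2030: December 31, 2030.
January 2031 ends with Tuesday January 28, 2031.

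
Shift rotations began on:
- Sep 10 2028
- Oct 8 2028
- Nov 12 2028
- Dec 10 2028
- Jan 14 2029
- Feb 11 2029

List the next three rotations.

Mar 11 2029, Apr 8 2029, May 13 2029

All dates are Sundays, 28, 35, 28, 35, 28 days apart.
Specifically, the 2nd Sunday of each month.
March 2029 — 2nd Sunday is Mar 11 2029.
April 2029 — 2nd Sunday is Apr 8 2029.
May 2029 — 2nd Sunday is May 13 2029.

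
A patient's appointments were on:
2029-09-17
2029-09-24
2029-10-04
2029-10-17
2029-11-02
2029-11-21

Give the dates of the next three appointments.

2029-12-13, 2030-01-07, 2030-02-04

The spacing grows by 3 each time: 7, 10, 13, 16, 19 days.
Next gap: 22 days. 2029-11-21 + 22 days = 2029-12-13.
Next gap: 25 days. 2029-12-13 + 25 days = 2030-01-07.
Next gap: 28 days. 2030-01-07 + 28 days = 2030-02-04.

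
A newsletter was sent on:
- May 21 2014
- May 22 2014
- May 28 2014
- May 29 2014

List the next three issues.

Jun 4 2014, Jun 5 2014, Jun 11 2014

Gaps: 1, 6, 1 days — not constant, but cyclic with period 2.
The events fall on every Wednesday and Thursday.
The following Wednesday is Jun 4 2014.
Next Thursday: Jun 5 2014.
The following Wednesday is Jun 11 2014.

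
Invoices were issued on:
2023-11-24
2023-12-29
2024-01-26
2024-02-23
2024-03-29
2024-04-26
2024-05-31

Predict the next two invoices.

2024-06-28, 2024-07-26

All Fridays; the gaps (35, 28, 28, 35, 28, 35) vary with month length.
This is the last Friday of each month.
Last Friday of June 2024: 2024-06-28.
July 2024 ends with Friday 2024-07-26.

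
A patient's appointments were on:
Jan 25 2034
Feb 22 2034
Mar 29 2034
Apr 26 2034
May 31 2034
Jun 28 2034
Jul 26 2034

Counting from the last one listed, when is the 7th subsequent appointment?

Feb 28 2035

Every date is a Wednesday; gaps 28, 35, 28, 35, 28, 28 days.
Each is the last Wednesday of its month (at least one falls on the 29th or later, ruling out '4th Wednesday').
Last Wednesday of August 2034: Aug 30 2034.
September 2034 ends with Wednesday Sep 27 2034.
Last Wednesday of October 2034: Oct 25 2034.
Last Wednesday of November 2034: Nov 29 2034.
Last Wednesday of December 2034: Dec 27 2034.
January 2035 ends with Wednesday Jan 31 2035.
Last Wednesday of February 2035: Feb 28 2035.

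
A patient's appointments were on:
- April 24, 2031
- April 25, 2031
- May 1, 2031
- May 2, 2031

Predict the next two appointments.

May 8, 2031; May 9, 2031

Every event lands on a Thursday or Friday (gaps cycle 1, 6, 1).
So the schedule is: every Thursday and Friday.
Next Thursday: May 8, 2031.
The following Friday is May 9, 2031.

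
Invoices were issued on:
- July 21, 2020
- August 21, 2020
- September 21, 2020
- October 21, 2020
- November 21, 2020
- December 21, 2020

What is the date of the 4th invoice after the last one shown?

April 21, 2021

Each date is the 21st; the gaps (31, 31, 30, 31, 30) track the month lengths.
The rule is the 21st of each month.
January 2021: January 21, 2021.
Next: February 2021 → February 21, 2021.
Next: March 2021 → March 21, 2021.
April 2021: April 21, 2021.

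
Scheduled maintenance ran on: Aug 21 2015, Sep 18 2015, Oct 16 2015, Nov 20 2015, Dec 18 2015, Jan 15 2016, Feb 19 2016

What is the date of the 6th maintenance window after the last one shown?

All dates are Fridays, 28, 28, 35, 28, 28, 35 days apart.
Specifically, the 3rd Friday of each month.
March 2016 — 3rd Friday is Mar 18 2016.
3rd Friday of April 2016: Apr 15 2016.
May 2016 — 3rd Friday is May 20 2016.
3rd Friday of June 2016: Jun 17 2016.
July 2016 — 3rd Friday is Jul 15 2016.
August 2016 — 3rd Friday is Aug 19 2016.

Aug 19 2016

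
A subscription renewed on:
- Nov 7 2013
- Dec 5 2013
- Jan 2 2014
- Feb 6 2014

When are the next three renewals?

These are Thursdays at 28- or 35-day spacing (28, 28, 35).
The pattern: 1st Thursday of the month.
March 2014 — 1st Thursday is Mar 6 2014.
1st Thursday of April 2014: Apr 3 2014.
May 2014 — 1st Thursday is May 1 2014.

Mar 6 2014, Apr 3 2014, May 1 2014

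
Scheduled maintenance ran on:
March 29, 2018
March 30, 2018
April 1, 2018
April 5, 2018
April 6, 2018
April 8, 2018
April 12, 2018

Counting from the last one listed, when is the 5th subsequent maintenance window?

April 22, 2018

The gap pattern 1, 2, 4, 1, 2, 4 repeats every 3 events.
These are the Thursdays, Fridays and Sundays of each week.
The following Friday is April 13, 2018.
The following Sunday is April 15, 2018.
The following Thursday is April 19, 2018.
Next Friday: April 20, 2018.
The following Sunday is April 22, 2018.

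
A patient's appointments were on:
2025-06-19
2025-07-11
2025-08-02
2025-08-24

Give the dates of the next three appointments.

2025-09-15, 2025-10-07, 2025-10-29

The spacing is 22, 22, 22 days — always 22 days.
2025-08-24 + 22 days = 2025-09-15.
2025-09-15 + 22 days = 2025-10-07.
2025-10-07 + 22 days = 2025-10-29.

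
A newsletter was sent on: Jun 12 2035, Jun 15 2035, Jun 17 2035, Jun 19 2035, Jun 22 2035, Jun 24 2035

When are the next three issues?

Jun 26 2035, Jun 29 2035, Jul 1 2035

Every event lands on a Tuesday or Friday or Sunday (gaps cycle 3, 2, 2, 3, 2).
So the schedule is: every Tuesday, Friday and Sunday.
Next Tuesday: Jun 26 2035.
Next Friday: Jun 29 2035.
The following Sunday is Jul 1 2035.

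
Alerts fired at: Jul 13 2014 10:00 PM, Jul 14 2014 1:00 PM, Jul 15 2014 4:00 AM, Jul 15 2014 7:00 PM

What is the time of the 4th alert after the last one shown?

Jul 18 2014 7:00 AM

The interval is a steady 15 hours (15, 15, 15).
Jul 15 2014 7:00 PM + 15 h = Jul 16 2014 10:00 AM.
Jul 16 2014 10:00 AM + 15 h = Jul 17 2014 1:00 AM.
Jul 17 2014 1:00 AM + 15 h = Jul 17 2014 4:00 PM.
Jul 17 2014 4:00 PM + 15 h = Jul 18 2014 7:00 AM.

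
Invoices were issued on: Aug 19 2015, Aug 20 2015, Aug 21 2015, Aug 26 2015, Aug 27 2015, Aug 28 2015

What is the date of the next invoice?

Sep 2 2015

Every event lands on a Wednesday or Thursday or Friday (gaps cycle 1, 1, 5, 1, 1).
So the schedule is: every Wednesday, Thursday and Friday.
The following Wednesday is Sep 2 2015.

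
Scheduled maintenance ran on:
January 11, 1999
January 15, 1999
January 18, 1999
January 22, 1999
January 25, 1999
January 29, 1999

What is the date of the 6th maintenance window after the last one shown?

February 19, 1999

The gap pattern 4, 3, 4, 3, 4 repeats every 2 events.
These are the Mondays and Fridays of each week.
The following Monday is February 1, 1999.
The following Friday is February 5, 1999.
Next Monday: February 8, 1999.
Next Friday: February 12, 1999.
Next Monday: February 15, 1999.
The following Friday is February 19, 1999.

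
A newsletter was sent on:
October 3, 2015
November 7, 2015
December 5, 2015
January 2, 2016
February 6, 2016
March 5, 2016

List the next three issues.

April 2, 2016; May 7, 2016; June 4, 2016

All dates are Saturdays, 35, 28, 28, 35, 28 days apart.
Specifically, the 1st Saturday of each month.
1st Saturday of April 2016: April 2, 2016.
1st Saturday of May 2016: May 7, 2016.
1st Saturday of June 2016: June 4, 2016.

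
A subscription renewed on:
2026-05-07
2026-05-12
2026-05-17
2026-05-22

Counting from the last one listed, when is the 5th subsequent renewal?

2026-06-16

Gaps between consecutive events: 5, 5, 5 days — a constant 5-day interval.
2026-05-22 + 5 days = 2026-05-27.
2026-05-27 + 5 days = 2026-06-01.
2026-06-01 + 5 days = 2026-06-06.
2026-06-06 + 5 days = 2026-06-11.
2026-06-11 + 5 days = 2026-06-16.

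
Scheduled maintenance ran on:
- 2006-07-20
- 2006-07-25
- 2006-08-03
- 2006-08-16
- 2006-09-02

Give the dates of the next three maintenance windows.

Intervals are 5, 9, 13, 17 days — an arithmetic progression with common difference 4.
Next gap: 21 days. 2006-09-02 + 21 days = 2006-09-23.
Next gap: 25 days. 2006-09-23 + 25 days = 2006-10-18.
Next gap: 29 days. 2006-10-18 + 29 days = 2006-11-16.

2006-09-23, 2006-10-18, 2006-11-16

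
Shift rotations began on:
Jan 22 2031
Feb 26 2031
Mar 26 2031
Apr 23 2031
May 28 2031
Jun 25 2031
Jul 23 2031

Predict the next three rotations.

All dates are Wednesdays, 35, 28, 28, 35, 28, 28 days apart.
Specifically, the 4th Wednesday of each month.
4th Wednesday of August 2031: Aug 27 2031.
4th Wednesday of September 2031: Sep 24 2031.
October 2031 — 4th Wednesday is Oct 22 2031.

Aug 27 2031, Sep 24 2031, Oct 22 2031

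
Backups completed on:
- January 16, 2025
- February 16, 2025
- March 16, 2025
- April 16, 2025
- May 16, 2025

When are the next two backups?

June 16, 2025; July 16, 2025

Each date is the 16th; the gaps (31, 28, 31, 30) track the month lengths.
The rule is the 16th of each month.
Next: June 2025 → June 16, 2025.
Next: July 2025 → July 16, 2025.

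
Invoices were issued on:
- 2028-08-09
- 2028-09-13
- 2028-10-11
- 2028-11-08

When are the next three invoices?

These are Wednesdays at 28- or 35-day spacing (35, 28, 28).
The pattern: 2nd Wednesday of the month.
2nd Wednesday of December 2028: 2028-12-13.
2nd Wednesday of January 2029: 2029-01-10.
February 2029 — 2nd Wednesday is 2029-02-14.

2028-12-13, 2029-01-10, 2029-02-14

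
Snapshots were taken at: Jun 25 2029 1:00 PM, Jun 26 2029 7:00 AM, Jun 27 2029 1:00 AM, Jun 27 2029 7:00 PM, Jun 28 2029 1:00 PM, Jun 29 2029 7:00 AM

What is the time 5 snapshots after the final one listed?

Jul 3 2029 1:00 AM

Spacing: 18, 18, 18, 18, 18 h — constant 18 h.
Jun 29 2029 7:00 AM + 18 h = Jun 30 2029 1:00 AM.
Jun 30 2029 1:00 AM + 18 h = Jun 30 2029 7:00 PM.
Jun 30 2029 7:00 PM + 18 h = Jul 1 2029 1:00 PM.
Jul 1 2029 1:00 PM + 18 h = Jul 2 2029 7:00 AM.
Jul 2 2029 7:00 AM + 18 h = Jul 3 2029 1:00 AM.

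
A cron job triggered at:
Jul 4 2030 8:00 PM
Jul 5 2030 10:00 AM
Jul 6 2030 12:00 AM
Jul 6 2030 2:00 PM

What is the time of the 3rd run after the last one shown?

Gaps: 14, 14, 14 hours — each event is 14 hours after the previous one.
Jul 6 2030 2:00 PM + 14 h = Jul 7 2030 4:00 AM.
Jul 7 2030 4:00 AM + 14 h = Jul 7 2030 6:00 PM.
Jul 7 2030 6:00 PM + 14 h = Jul 8 2030 8:00 AM.

Jul 8 2030 8:00 AM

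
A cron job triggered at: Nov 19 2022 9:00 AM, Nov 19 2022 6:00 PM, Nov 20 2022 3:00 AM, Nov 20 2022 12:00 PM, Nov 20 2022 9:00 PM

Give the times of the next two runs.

The interval is a steady 9 hours (9, 9, 9, 9).
Nov 20 2022 9:00 PM + 9 h = Nov 21 2022 6:00 AM.
Nov 21 2022 6:00 AM + 9 h = Nov 21 2022 3:00 PM.

Nov 21 2022 6:00 AM, Nov 21 2022 3:00 PM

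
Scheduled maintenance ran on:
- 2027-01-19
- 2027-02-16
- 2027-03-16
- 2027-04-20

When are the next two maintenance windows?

All dates are Tuesdays, 28, 28, 35 days apart.
Specifically, the 3rd Tuesday of each month.
3rd Tuesday of May 2027: 2027-05-18.
June 2027 — 3rd Tuesday is 2027-06-15.

2027-05-18, 2027-06-15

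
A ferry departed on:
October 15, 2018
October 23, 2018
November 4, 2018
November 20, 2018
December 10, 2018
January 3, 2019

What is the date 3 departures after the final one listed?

April 9, 2019

Intervals are 8, 12, 16, 20, 24 days — an arithmetic progression with common difference 4.
Next gap: 28 days. January 3, 2019 + 28 days = January 31, 2019.
Next gap: 32 days. January 31, 2019 + 32 days = March 4, 2019.
Next gap: 36 days. March 4, 2019 + 36 days = April 9, 2019.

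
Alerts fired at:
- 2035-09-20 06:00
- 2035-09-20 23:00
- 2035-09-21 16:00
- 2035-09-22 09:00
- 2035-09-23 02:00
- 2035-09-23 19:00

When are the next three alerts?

The interval is a steady 17 hours (17, 17, 17, 17, 17).
2035-09-23 19:00 + 17 h = 2035-09-24 12:00.
2035-09-24 12:00 + 17 h = 2035-09-25 05:00.
2035-09-25 05:00 + 17 h = 2035-09-25 22:00.

2035-09-24 12:00, 2035-09-25 05:00, 2035-09-25 22:00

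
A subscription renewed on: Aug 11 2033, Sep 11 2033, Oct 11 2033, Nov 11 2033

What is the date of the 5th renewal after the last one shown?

Gaps: 31, 30, 31 days — not constant. Every event is on the 11th of the month.
Pattern: the 11th of each month.
Next: December 2033 → Dec 11 2033.
January 2034: Jan 11 2034.
February 2034: Feb 11 2034.
March 2034: Mar 11 2034.
Next: April 2034 → Apr 11 2034.

Apr 11 2034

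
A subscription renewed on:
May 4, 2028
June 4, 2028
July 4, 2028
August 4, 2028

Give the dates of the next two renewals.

Gaps: 31, 30, 31 days — not constant. Every event is on the 4th of the month.
Pattern: the 4th of each month.
Next: September 2028 → September 4, 2028.
October 2028: October 4, 2028.

September 4, 2028; October 4, 2028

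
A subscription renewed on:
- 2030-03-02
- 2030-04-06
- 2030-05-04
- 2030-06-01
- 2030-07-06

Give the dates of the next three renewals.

2030-08-03, 2030-09-07, 2030-10-05

These are Saturdays at 28- or 35-day spacing (35, 28, 28, 35).
The pattern: 1st Saturday of the month.
1st Saturday of August 2030: 2030-08-03.
1st Saturday of September 2030: 2030-09-07.
October 2030 — 1st Saturday is 2030-10-05.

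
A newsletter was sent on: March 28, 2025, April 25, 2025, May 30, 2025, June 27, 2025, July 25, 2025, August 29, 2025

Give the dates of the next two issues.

September 26, 2025; October 31, 2025

These are Fridays with 28, 35, 28, 28, 35-day gaps.
Each is the final Friday of its month — May 30, 2025 is past the 28th, so '4th Friday' doesn't fit.
September 2025 ends with Friday September 26, 2025.
Last Friday of October 2025: October 31, 2025.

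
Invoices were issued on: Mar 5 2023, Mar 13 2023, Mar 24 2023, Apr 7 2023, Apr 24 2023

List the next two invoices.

May 14 2023, Jun 6 2023

The spacing grows by 3 each time: 8, 11, 14, 17 days.
Next gap: 20 days. Apr 24 2023 + 20 days = May 14 2023.
Next gap: 23 days. May 14 2023 + 23 days = Jun 6 2023.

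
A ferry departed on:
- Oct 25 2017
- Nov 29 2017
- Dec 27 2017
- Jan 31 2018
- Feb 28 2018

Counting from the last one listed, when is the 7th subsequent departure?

These are Wednesdays with 35, 28, 35, 28-day gaps.
Each is the final Wednesday of its month — Nov 29 2017 is past the 28th, so '4th Wednesday' doesn't fit.
March 2018 ends with Wednesday Mar 28 2018.
April 2018 ends with Wednesday Apr 25 2018.
Last Wednesday of May 2018: May 30 2018.
Last Wednesday of June 2018: Jun 27 2018.
July 2018 ends with Wednesday Jul 25 2018.
August 2018 ends with Wednesday Aug 29 2018.
September 2018 ends with Wednesday Sep 26 2018.

Sep 26 2018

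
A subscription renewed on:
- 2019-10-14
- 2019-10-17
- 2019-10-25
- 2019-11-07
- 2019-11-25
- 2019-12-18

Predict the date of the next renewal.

2020-01-15

Intervals are 3, 8, 13, 18, 23 days — an arithmetic progression with common difference 5.
Next gap: 28 days. 2019-12-18 + 28 days = 2020-01-15.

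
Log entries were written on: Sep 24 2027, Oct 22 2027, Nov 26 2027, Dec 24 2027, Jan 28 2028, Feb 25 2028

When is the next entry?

These are Fridays at 28- or 35-day spacing (28, 35, 28, 35, 28).
The pattern: 4th Friday of the month.
March 2028 — 4th Friday is Mar 24 2028.

Mar 24 2028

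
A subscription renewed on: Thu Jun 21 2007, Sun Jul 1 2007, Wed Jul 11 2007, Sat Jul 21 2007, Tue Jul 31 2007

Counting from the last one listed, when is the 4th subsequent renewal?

Sun Sep 9 2007

Every event comes 10 days after the last (10, 10, 10, 10).
Tue Jul 31 2007 + 10 days = Fri Aug 10 2007.
Fri Aug 10 2007 + 10 days = Mon Aug 20 2007.
Mon Aug 20 2007 + 10 days = Thu Aug 30 2007.
Thu Aug 30 2007 + 10 days = Sun Sep 9 2007.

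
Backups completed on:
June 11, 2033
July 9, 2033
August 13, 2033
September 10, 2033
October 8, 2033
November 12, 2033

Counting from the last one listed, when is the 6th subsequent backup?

May 13, 2034

These are Saturdays at 28- or 35-day spacing (28, 35, 28, 28, 35).
The pattern: 2nd Saturday of the month.
December 2033 — 2nd Saturday is December 10, 2033.
January 2034 — 2nd Saturday is January 14, 2034.
February 2034 — 2nd Saturday is February 11, 2034.
March 2034 — 2nd Saturday is March 11, 2034.
2nd Saturday of April 2034: April 8, 2034.
May 2034 — 2nd Saturday is May 13, 2034.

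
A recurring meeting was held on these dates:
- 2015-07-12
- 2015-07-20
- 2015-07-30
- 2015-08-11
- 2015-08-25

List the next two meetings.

2015-09-10, 2015-09-28

The spacing grows by 2 each time: 8, 10, 12, 14 days.
Next gap: 16 days. 2015-08-25 + 16 days = 2015-09-10.
Next gap: 18 days. 2015-09-10 + 18 days = 2015-09-28.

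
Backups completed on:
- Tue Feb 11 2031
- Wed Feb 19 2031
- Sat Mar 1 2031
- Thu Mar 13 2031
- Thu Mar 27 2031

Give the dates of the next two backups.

Intervals are 8, 10, 12, 14 days — an arithmetic progression with common difference 2.
Next gap: 16 days. Thu Mar 27 2031 + 16 days = Sat Apr 12 2031.
Next gap: 18 days. Sat Apr 12 2031 + 18 days = Wed Apr 30 2031.

Sat Apr 12 2031, Wed Apr 30 2031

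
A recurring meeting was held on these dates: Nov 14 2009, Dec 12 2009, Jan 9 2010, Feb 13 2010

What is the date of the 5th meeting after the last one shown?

Gaps: 28, 28, 35 days — a mix of 28 and 35. Every date is a Saturday.
Each is the 2nd Saturday of its month.
2nd Saturday of March 2010: Mar 13 2010.
April 2010 — 2nd Saturday is Apr 10 2010.
2nd Saturday of May 2010: May 8 2010.
June 2010 — 2nd Saturday is Jun 12 2010.
2nd Saturday of July 2010: Jul 10 2010.

Jul 10 2010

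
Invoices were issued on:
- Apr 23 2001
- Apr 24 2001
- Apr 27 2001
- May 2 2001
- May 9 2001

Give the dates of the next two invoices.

The spacing grows by 2 each time: 1, 3, 5, 7 days.
Next gap: 9 days. May 9 2001 + 9 days = May 18 2001.
Next gap: 11 days. May 18 2001 + 11 days = May 29 2001.

May 18 2001, May 29 2001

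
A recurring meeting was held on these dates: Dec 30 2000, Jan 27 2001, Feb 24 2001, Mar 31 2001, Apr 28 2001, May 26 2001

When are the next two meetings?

These are Saturdays with 28, 28, 35, 28, 28-day gaps.
Each is the final Saturday of its month — Dec 30 2000 is past the 28th, so '4th Saturday' doesn't fit.
Last Saturday of June 2001: Jun 30 2001.
July 2001 ends with Saturday Jul 28 2001.

Jun 30 2001, Jul 28 2001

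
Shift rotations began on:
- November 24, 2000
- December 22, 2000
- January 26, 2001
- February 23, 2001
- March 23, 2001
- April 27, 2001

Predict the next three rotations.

May 25, 2001; June 22, 2001; July 27, 2001

These are Fridays at 28- or 35-day spacing (28, 35, 28, 28, 35).
The pattern: 4th Friday of the month.
4th Friday of May 2001: May 25, 2001.
4th Friday of June 2001: June 22, 2001.
4th Friday of July 2001: July 27, 2001.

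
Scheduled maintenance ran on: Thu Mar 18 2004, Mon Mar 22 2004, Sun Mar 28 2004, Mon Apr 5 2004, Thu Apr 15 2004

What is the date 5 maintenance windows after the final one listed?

Gaps: 4, 6, 8, 10 days — each gap is 2 larger than the previous one.
Next gap: 12 days. Thu Apr 15 2004 + 12 days = Tue Apr 27 2004.
Next gap: 14 days. Tue Apr 27 2004 + 14 days = Tue May 11 2004.
Next gap: 16 days. Tue May 11 2004 + 16 days = Thu May 27 2004.
Next gap: 18 days. Thu May 27 2004 + 18 days = Mon Jun 14 2004.
Next gap: 20 days. Mon Jun 14 2004 + 20 days = Sun Jul 4 2004.

Sun Jul 4 2004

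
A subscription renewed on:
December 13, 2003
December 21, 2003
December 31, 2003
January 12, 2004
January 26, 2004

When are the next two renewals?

February 11, 2004; February 29, 2004

Intervals are 8, 10, 12, 14 days — an arithmetic progression with common difference 2.
Next gap: 16 days. January 26, 2004 + 16 days = February 11, 2004.
Next gap: 18 days. February 11, 2004 + 18 days = February 29, 2004.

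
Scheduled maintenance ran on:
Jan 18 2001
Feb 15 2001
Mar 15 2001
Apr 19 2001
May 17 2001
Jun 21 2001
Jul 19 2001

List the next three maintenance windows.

Aug 16 2001, Sep 20 2001, Oct 18 2001

All dates are Thursdays, 28, 28, 35, 28, 35, 28 days apart.
Specifically, the 3rd Thursday of each month.
3rd Thursday of August 2001: Aug 16 2001.
3rd Thursday of September 2001: Sep 20 2001.
October 2001 — 3rd Thursday is Oct 18 2001.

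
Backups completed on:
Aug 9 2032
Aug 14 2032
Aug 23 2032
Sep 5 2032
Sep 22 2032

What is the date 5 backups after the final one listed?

The spacing grows by 4 each time: 5, 9, 13, 17 days.
Next gap: 21 days. Sep 22 2032 + 21 days = Oct 13 2032.
Next gap: 25 days. Oct 13 2032 + 25 days = Nov 7 2032.
Next gap: 29 days. Nov 7 2032 + 29 days = Dec 6 2032.
Next gap: 33 days. Dec 6 2032 + 33 days = Jan 8 2033.
Next gap: 37 days. Jan 8 2033 + 37 days = Feb 14 2033.

Feb 14 2033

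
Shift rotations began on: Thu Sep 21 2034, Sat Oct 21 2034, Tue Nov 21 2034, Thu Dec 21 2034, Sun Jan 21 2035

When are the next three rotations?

Wed Feb 21 2035, Wed Mar 21 2035, Sat Apr 21 2035

The day-of-month is always 21 (30, 31, 30, 31 days between events).
So this recurs on the 21st of each month.
February 2035: Wed Feb 21 2035.
Next: March 2035 → Wed Mar 21 2035.
April 2035: Sat Apr 21 2035.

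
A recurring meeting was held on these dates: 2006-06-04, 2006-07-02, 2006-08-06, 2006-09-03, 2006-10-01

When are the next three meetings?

These are Sundays at 28- or 35-day spacing (28, 35, 28, 28).
The pattern: 1st Sunday of the month.
1st Sunday of November 2006: 2006-11-05.
December 2006 — 1st Sunday is 2006-12-03.
1st Sunday of January 2007: 2007-01-07.

2006-11-05, 2006-12-03, 2007-01-07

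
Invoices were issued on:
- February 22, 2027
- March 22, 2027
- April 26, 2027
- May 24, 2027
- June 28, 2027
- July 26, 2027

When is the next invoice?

August 23, 2027

These are Mondays at 28- or 35-day spacing (28, 35, 28, 35, 28).
The pattern: 4th Monday of the month.
August 2027 — 4th Monday is August 23, 2027.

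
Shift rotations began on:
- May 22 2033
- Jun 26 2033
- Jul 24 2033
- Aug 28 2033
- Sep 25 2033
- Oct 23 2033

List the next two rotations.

Nov 27 2033, Dec 25 2033

These are Sundays at 28- or 35-day spacing (35, 28, 35, 28, 28).
The pattern: 4th Sunday of the month.
November 2033 — 4th Sunday is Nov 27 2033.
4th Sunday of December 2033: Dec 25 2033.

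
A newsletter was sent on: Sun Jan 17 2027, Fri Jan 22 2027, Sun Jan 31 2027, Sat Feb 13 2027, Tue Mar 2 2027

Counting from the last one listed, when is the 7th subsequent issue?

Gaps: 5, 9, 13, 17 days — each gap is 4 larger than the previous one.
Next gap: 21 days. Tue Mar 2 2027 + 21 days = Tue Mar 23 2027.
Next gap: 25 days. Tue Mar 23 2027 + 25 days = Sat Apr 17 2027.
Next gap: 29 days. Sat Apr 17 2027 + 29 days = Sun May 16 2027.
Next gap: 33 days. Sun May 16 2027 + 33 days = Fri Jun 18 2027.
Next gap: 37 days. Fri Jun 18 2027 + 37 days = Sun Jul 25 2027.
Next gap: 41 days. Sun Jul 25 2027 + 41 days = Sat Sep 4 2027.
Next gap: 45 days. Sat Sep 4 2027 + 45 days = Tue Oct 19 2027.

Tue Oct 19 2027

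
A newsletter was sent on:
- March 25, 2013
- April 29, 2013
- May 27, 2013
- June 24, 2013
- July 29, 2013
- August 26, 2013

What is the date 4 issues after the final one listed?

December 30, 2013

Every date is a Monday; gaps 35, 28, 28, 35, 28 days.
Each is the last Monday of its month (at least one falls on the 29th or later, ruling out '4th Monday').
Last Monday of September 2013: September 30, 2013.
Last Monday of October 2013: October 28, 2013.
Last Monday of November 2013: November 25, 2013.
December 2013 ends with Monday December 30, 2013.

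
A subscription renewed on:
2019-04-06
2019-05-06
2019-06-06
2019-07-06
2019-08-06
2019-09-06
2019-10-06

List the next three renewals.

The day-of-month is always 6 (30, 31, 30, 31, 31, 30 days between events).
So this recurs on the 6th of each month.
November 2019: 2019-11-06.
December 2019: 2019-12-06.
January 2020: 2020-01-06.

2019-11-06, 2019-12-06, 2020-01-06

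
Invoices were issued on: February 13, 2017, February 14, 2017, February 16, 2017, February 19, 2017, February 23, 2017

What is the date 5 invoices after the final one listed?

March 30, 2017

Gaps: 1, 2, 3, 4 days — each gap is 1 larger than the previous one.
Next gap: 5 days. February 23, 2017 + 5 days = February 28, 2017.
Next gap: 6 days. February 28, 2017 + 6 days = March 6, 2017.
Next gap: 7 days. March 6, 2017 + 7 days = March 13, 2017.
Next gap: 8 days. March 13, 2017 + 8 days = March 21, 2017.
Next gap: 9 days. March 21, 2017 + 9 days = March 30, 2017.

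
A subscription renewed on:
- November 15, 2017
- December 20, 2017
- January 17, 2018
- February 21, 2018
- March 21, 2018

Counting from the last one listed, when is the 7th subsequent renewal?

All dates are Wednesdays, 35, 28, 35, 28 days apart.
Specifically, the 3rd Wednesday of each month.
April 2018 — 3rd Wednesday is April 18, 2018.
May 2018 — 3rd Wednesday is May 16, 2018.
June 2018 — 3rd Wednesday is June 20, 2018.
July 2018 — 3rd Wednesday is July 18, 2018.
3rd Wednesday of August 2018: August 15, 2018.
3rd Wednesday of September 2018: September 19, 2018.
October 2018 — 3rd Wednesday is October 17, 2018.

October 17, 2018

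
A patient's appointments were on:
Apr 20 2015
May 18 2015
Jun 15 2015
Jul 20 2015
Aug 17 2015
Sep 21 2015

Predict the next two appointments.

Gaps: 28, 28, 35, 28, 35 days — a mix of 28 and 35. Every date is a Monday.
Each is the 3rd Monday of its month.
3rd Monday of October 2015: Oct 19 2015.
3rd Monday of November 2015: Nov 16 2015.

Oct 19 2015, Nov 16 2015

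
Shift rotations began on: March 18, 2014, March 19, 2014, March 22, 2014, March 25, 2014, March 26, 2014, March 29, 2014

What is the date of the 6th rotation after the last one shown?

April 12, 2014

Every event lands on a Tuesday or Wednesday or Saturday (gaps cycle 1, 3, 3, 1, 3).
So the schedule is: every Tuesday, Wednesday and Saturday.
Next Tuesday: April 1, 2014.
The following Wednesday is April 2, 2014.
Next Saturday: April 5, 2014.
The following Tuesday is April 8, 2014.
The following Wednesday is April 9, 2014.
Next Saturday: April 12, 2014.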